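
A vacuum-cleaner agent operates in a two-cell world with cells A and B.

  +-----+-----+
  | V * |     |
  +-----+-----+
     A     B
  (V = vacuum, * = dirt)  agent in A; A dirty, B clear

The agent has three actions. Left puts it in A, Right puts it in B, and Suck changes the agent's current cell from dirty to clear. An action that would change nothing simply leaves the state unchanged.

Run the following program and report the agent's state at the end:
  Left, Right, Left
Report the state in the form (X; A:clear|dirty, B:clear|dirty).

step 1/3 (Left): (A; A:dirty, B:clear)
step 2/3 (Right): (B; A:dirty, B:clear)
step 3/3 (Left): (A; A:dirty, B:clear)

(A; A:dirty, B:clear)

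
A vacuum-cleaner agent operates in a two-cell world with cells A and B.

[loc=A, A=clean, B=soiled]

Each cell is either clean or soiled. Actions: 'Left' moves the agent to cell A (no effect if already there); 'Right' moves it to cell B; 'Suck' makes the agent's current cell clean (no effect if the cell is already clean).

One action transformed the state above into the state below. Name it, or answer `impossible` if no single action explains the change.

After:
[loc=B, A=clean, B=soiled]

try  Left: <A|clean|soiled>
try Right: <B|clean|soiled>  ← match
try  Suck: <A|clean|soiled>

Right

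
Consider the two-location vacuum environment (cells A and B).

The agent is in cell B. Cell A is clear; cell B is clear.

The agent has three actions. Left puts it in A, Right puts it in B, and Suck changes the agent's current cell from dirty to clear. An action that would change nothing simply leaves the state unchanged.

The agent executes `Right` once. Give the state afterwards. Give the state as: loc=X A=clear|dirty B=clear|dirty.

start: loc=B A=clear B=clear
1. Right → loc=B A=clear B=clear

loc=B A=clear B=clear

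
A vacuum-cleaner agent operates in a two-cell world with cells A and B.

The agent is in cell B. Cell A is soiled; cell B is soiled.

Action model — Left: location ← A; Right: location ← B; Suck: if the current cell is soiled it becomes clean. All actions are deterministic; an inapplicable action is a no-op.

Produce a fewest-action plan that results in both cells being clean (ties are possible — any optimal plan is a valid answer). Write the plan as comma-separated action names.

step 1/3 (Suck): (B; A:soiled, B:clean)
step 2/3 (Left): (A; A:soiled, B:clean)
step 3/3 (Suck): (A; A:clean, B:clean)
min 3: Suck B + move + Suck A

Suck, Left, Suck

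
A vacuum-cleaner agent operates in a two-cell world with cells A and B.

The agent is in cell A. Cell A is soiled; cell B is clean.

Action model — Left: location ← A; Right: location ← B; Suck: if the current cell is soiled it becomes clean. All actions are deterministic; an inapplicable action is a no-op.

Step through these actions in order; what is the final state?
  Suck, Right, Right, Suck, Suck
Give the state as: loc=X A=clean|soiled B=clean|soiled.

t=1 Suck ⇒ loc=A A=clean B=clean
t=2 Right ⇒ loc=B A=clean B=clean
t=3 Right ⇒ loc=B A=clean B=clean
t=4 Suck ⇒ loc=B A=clean B=clean
t=5 Suck ⇒ loc=B A=clean B=clean

loc=B A=clean B=clean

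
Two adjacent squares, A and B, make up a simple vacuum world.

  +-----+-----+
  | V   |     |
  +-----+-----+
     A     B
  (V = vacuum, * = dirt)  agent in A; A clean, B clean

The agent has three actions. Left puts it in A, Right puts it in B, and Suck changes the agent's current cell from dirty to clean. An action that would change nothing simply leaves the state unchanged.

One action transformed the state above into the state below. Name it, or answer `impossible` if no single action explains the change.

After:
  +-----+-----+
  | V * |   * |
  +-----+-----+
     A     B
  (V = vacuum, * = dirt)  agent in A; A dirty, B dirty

try  Left: in A — A clean, B clean
try Right: in B — A clean, B clean
try  Suck: in A — A clean, B clean
no single action produces the after-state

impossible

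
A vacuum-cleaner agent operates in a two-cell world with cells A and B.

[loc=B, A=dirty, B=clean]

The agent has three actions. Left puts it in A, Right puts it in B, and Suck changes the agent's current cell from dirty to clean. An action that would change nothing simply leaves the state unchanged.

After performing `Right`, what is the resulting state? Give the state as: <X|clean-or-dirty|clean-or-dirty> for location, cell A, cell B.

start: <B|dirty|clean>
1) do Right; now <B|dirty|clean>

<B|dirty|clean>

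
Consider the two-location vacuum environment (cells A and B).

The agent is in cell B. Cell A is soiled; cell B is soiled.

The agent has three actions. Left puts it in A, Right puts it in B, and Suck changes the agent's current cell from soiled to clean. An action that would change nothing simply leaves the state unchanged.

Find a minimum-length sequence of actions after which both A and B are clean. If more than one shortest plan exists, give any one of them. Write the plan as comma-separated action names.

1) do Suck; now loc=B A=soiled B=clean
2) do Left; now loc=A A=soiled B=clean
3) do Suck; now loc=A A=clean B=clean
min 3: Suck B + move + Suck A

Suck, Left, Suck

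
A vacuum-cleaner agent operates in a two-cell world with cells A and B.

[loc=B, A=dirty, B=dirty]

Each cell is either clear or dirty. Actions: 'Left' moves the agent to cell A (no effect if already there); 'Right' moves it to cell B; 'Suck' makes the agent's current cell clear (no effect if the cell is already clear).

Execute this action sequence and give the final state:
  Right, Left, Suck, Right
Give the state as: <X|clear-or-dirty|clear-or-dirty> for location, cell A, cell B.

1) do Right; now <B|dirty|dirty>
2) do Left; now <A|dirty|dirty>
3) do Suck; now <A|clear|dirty>
4) do Right; now <B|clear|dirty>

<B|clear|dirty>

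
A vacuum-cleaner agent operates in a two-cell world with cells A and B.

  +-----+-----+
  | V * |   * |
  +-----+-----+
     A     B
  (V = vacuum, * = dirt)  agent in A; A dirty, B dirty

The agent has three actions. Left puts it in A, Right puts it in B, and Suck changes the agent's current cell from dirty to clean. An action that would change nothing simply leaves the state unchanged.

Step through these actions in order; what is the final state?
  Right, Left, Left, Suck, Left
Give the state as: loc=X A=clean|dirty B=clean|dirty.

loc=A A=clean B=dirty

1) do Right; now loc=B A=dirty B=dirty
2) do Left; now loc=A A=dirty B=dirty
3) do Left; now loc=A A=dirty B=dirty
4) do Suck; now loc=A A=clean B=dirty
5) do Left; now loc=A A=clean B=dirty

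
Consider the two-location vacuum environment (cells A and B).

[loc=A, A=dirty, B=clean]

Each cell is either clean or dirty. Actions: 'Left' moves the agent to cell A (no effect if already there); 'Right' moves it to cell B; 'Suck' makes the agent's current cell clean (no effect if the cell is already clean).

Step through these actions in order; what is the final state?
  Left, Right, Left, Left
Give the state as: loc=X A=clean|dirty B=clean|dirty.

loc=A A=dirty B=clean

1. Left → loc=A A=dirty B=clean
2. Right → loc=B A=dirty B=clean
3. Left → loc=A A=dirty B=clean
4. Left → loc=A A=dirty B=clean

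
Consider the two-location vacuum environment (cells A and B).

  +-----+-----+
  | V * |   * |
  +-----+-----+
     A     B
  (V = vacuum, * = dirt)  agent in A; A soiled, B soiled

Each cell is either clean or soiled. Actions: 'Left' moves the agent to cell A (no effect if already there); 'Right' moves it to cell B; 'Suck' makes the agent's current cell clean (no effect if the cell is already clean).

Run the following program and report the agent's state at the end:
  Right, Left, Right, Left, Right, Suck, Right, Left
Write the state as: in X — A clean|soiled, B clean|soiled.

1) do Right; now in B — A soiled, B soiled
2) do Left; now in A — A soiled, B soiled
3) do Right; now in B — A soiled, B soiled
4) do Left; now in A — A soiled, B soiled
5) do Right; now in B — A soiled, B soiled
6) do Suck; now in B — A soiled, B clean
7) do Right; now in B — A soiled, B clean
8) do Left; now in A — A soiled, B clean

in A — A soiled, B clean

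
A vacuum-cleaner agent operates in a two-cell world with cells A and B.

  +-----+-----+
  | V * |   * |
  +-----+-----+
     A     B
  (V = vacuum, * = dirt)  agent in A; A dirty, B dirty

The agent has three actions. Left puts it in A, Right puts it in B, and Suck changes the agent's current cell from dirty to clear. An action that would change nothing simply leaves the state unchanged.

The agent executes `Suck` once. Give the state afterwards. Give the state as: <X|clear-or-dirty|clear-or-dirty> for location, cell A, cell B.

<A|clear|dirty>

start: <A|dirty|dirty>
1) do Suck; now <A|clear|dirty>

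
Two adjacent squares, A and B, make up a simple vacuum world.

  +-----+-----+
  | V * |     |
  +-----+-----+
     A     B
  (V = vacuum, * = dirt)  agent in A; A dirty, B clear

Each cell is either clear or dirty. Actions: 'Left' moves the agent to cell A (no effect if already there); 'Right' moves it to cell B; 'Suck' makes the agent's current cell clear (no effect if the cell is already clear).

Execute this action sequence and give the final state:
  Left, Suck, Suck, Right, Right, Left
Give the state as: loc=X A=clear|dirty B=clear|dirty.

1) do Left; now loc=A A=dirty B=clear
2) do Suck; now loc=A A=clear B=clear
3) do Suck; now loc=A A=clear B=clear
4) do Right; now loc=B A=clear B=clear
5) do Right; now loc=B A=clear B=clear
6) do Left; now loc=A A=clear B=clear

loc=A A=clear B=clear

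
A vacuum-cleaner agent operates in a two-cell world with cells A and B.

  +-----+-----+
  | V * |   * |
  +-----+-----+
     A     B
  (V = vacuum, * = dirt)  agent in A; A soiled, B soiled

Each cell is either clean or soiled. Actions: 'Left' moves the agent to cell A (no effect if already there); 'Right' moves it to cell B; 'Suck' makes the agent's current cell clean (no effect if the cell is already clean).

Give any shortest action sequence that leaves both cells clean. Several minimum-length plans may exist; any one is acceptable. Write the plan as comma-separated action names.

Suck, Right, Suck

step 1/3 (Suck): <A|clean|soiled>
step 2/3 (Right): <B|clean|soiled>
step 3/3 (Suck): <B|clean|clean>
min 3: Suck A + move + Suck B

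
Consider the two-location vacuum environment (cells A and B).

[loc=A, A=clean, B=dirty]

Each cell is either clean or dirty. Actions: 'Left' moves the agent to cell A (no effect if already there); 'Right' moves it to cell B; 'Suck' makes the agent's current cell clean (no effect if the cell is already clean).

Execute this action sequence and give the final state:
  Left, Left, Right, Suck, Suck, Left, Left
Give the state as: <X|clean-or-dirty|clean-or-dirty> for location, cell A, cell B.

<A|clean|clean>

1. Left → <A|clean|dirty>
2. Left → <A|clean|dirty>
3. Right → <B|clean|dirty>
4. Suck → <B|clean|clean>
5. Suck → <B|clean|clean>
6. Left → <A|clean|clean>
7. Left → <A|clean|clean>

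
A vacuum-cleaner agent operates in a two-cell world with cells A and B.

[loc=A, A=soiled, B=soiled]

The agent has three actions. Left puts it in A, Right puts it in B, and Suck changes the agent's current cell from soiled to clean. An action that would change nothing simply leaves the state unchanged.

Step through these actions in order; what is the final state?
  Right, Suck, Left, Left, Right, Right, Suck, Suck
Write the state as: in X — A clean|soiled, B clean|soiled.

in B — A soiled, B clean

step 1/8 (Right): in B — A soiled, B soiled
step 2/8 (Suck): in B — A soiled, B clean
step 3/8 (Left): in A — A soiled, B clean
step 4/8 (Left): in A — A soiled, B clean
step 5/8 (Right): in B — A soiled, B clean
step 6/8 (Right): in B — A soiled, B clean
step 7/8 (Suck): in B — A soiled, B clean
step 8/8 (Suck): in B — A soiled, B clean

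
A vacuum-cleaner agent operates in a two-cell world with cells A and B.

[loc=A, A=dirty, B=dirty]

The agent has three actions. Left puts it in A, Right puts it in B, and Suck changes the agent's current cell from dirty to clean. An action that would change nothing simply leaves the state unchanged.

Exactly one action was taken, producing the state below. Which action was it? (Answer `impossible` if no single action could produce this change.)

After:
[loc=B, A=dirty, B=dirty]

Right

try  Left: (A; A:dirty, B:dirty)
try Right: (B; A:dirty, B:dirty)  ← match
try  Suck: (A; A:clean, B:dirty)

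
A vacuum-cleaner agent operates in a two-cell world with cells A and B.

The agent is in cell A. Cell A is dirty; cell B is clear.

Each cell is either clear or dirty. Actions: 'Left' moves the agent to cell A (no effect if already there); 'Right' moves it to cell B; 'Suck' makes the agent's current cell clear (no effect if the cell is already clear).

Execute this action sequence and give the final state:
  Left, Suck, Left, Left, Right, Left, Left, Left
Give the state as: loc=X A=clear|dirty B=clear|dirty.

loc=A A=clear B=clear

1) do Left; now loc=A A=dirty B=clear
2) do Suck; now loc=A A=clear B=clear
3) do Left; now loc=A A=clear B=clear
4) do Left; now loc=A A=clear B=clear
5) do Right; now loc=B A=clear B=clear
6) do Left; now loc=A A=clear B=clear
7) do Left; now loc=A A=clear B=clear
8) do Left; now loc=A A=clear B=clear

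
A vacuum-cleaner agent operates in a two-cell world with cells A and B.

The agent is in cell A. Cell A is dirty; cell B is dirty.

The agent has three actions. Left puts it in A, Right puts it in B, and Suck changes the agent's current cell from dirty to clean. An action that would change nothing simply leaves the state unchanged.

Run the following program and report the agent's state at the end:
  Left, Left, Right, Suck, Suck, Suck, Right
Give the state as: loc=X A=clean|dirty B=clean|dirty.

step 1/7 (Left): loc=A A=dirty B=dirty
step 2/7 (Left): loc=A A=dirty B=dirty
step 3/7 (Right): loc=B A=dirty B=dirty
step 4/7 (Suck): loc=B A=dirty B=clean
step 5/7 (Suck): loc=B A=dirty B=clean
step 6/7 (Suck): loc=B A=dirty B=clean
step 7/7 (Right): loc=B A=dirty B=clean

loc=B A=dirty B=clean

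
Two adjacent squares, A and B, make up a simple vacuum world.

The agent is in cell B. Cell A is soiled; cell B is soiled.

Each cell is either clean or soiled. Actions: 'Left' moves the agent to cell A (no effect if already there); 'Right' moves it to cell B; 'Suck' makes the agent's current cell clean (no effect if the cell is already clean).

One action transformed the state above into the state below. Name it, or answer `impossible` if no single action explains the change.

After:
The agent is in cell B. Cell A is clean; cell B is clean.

impossible

try  Left: <A|soiled|soiled>
try Right: <B|soiled|soiled>
try  Suck: <B|soiled|clean>
no single action produces the after-state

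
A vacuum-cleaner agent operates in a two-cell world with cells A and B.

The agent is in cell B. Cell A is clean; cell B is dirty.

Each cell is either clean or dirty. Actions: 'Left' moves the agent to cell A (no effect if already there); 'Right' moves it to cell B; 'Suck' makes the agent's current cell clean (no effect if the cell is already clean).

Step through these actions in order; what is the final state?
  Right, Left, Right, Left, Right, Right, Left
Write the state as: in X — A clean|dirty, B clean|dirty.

1. Right → in B — A clean, B dirty
2. Left → in A — A clean, B dirty
3. Right → in B — A clean, B dirty
4. Left → in A — A clean, B dirty
5. Right → in B — A clean, B dirty
6. Right → in B — A clean, B dirty
7. Left → in A — A clean, B dirty

in A — A clean, B dirty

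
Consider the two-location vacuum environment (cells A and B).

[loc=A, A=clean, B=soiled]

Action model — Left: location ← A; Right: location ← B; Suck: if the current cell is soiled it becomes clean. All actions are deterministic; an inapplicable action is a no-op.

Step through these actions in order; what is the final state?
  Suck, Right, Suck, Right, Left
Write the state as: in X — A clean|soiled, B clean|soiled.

in A — A clean, B clean

1) do Suck; now in A — A clean, B soiled
2) do Right; now in B — A clean, B soiled
3) do Suck; now in B — A clean, B clean
4) do Right; now in B — A clean, B clean
5) do Left; now in A — A clean, B clean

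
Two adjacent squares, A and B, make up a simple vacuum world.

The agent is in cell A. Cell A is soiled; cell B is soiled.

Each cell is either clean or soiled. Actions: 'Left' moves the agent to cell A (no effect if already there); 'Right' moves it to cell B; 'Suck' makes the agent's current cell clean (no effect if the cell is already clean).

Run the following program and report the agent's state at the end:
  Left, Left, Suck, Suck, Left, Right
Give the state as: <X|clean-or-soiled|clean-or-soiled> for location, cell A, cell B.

Left (#1): <A|soiled|soiled>
Left (#2): <A|soiled|soiled>
Suck (#3): <A|clean|soiled>
Suck (#4): <A|clean|soiled>
Left (#5): <A|clean|soiled>
Right (#6): <B|clean|soiled>

<B|clean|soiled>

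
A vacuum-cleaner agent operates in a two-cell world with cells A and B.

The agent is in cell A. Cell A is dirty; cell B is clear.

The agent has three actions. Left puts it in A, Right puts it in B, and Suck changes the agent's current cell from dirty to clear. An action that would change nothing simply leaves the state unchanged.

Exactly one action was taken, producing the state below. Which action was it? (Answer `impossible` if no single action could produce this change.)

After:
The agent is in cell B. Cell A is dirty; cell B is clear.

Right

try  Left: (A; A:dirty, B:clear)
try Right: (B; A:dirty, B:clear)  ← match
try  Suck: (A; A:clear, B:clear)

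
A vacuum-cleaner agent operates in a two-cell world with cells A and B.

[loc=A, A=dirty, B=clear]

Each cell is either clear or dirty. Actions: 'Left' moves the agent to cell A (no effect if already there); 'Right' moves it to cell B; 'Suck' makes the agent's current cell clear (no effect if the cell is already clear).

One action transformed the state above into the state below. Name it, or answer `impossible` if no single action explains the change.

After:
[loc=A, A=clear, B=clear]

try  Left: loc=A A=dirty B=clear
try Right: loc=B A=dirty B=clear
try  Suck: loc=A A=clear B=clear  ← match

Suck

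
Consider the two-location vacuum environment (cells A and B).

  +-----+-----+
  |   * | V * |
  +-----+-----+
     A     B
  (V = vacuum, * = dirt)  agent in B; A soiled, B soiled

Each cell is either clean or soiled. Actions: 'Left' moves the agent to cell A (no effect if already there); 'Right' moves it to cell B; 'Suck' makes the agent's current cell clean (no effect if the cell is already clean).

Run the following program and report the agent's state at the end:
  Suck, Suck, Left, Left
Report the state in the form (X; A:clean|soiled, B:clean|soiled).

(A; A:soiled, B:clean)

[1] after Suck: (B; A:soiled, B:clean)
[2] after Suck: (B; A:soiled, B:clean)
[3] after Left: (A; A:soiled, B:clean)
[4] after Left: (A; A:soiled, B:clean)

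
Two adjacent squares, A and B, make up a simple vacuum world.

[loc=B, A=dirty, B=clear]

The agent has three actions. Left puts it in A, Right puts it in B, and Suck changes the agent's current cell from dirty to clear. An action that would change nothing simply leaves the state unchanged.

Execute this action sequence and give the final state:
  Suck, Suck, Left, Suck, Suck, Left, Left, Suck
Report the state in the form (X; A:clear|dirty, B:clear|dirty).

(A; A:clear, B:clear)

[1] after Suck: (B; A:dirty, B:clear)
[2] after Suck: (B; A:dirty, B:clear)
[3] after Left: (A; A:dirty, B:clear)
[4] after Suck: (A; A:clear, B:clear)
[5] after Suck: (A; A:clear, B:clear)
[6] after Left: (A; A:clear, B:clear)
[7] after Left: (A; A:clear, B:clear)
[8] after Suck: (A; A:clear, B:clear)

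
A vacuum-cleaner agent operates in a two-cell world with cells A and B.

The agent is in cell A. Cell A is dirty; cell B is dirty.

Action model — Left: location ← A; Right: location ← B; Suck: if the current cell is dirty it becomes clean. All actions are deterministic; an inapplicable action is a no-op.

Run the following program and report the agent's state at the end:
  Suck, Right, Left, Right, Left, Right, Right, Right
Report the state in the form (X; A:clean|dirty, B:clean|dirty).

1. Suck → (A; A:clean, B:dirty)
2. Right → (B; A:clean, B:dirty)
3. Left → (A; A:clean, B:dirty)
4. Right → (B; A:clean, B:dirty)
5. Left → (A; A:clean, B:dirty)
6. Right → (B; A:clean, B:dirty)
7. Right → (B; A:clean, B:dirty)
8. Right → (B; A:clean, B:dirty)

(B; A:clean, B:dirty)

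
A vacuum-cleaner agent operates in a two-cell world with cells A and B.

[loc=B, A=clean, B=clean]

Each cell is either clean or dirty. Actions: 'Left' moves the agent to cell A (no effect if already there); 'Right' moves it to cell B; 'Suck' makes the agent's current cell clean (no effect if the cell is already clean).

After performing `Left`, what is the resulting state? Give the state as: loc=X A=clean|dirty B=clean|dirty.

loc=A A=clean B=clean

start: loc=B A=clean B=clean
t=1 Left ⇒ loc=A A=clean B=clean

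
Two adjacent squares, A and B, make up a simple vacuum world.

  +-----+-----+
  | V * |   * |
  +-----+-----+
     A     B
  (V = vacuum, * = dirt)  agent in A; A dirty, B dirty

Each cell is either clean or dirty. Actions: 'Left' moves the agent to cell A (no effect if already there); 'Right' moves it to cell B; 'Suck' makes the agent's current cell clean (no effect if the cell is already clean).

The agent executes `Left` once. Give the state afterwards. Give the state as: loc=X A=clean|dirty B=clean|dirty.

start: loc=A A=dirty B=dirty
t=1 Left ⇒ loc=A A=dirty B=dirty

loc=A A=dirty B=dirty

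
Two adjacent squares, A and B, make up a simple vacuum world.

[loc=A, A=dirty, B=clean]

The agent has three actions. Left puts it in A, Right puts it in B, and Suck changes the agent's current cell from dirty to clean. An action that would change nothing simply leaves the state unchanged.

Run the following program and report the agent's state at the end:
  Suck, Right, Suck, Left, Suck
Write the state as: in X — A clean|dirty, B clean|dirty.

in A — A clean, B clean

1) do Suck; now in A — A clean, B clean
2) do Right; now in B — A clean, B clean
3) do Suck; now in B — A clean, B clean
4) do Left; now in A — A clean, B clean
5) do Suck; now in A — A clean, B clean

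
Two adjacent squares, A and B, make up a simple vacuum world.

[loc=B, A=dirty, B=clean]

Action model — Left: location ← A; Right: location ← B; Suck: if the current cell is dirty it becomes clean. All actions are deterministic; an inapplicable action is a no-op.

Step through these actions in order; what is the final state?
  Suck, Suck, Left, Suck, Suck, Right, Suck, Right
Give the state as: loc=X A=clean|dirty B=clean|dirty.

loc=B A=clean B=clean

Suck (#1): loc=B A=dirty B=clean
Suck (#2): loc=B A=dirty B=clean
Left (#3): loc=A A=dirty B=clean
Suck (#4): loc=A A=clean B=clean
Suck (#5): loc=A A=clean B=clean
Right (#6): loc=B A=clean B=clean
Suck (#7): loc=B A=clean B=clean
Right (#8): loc=B A=clean B=clean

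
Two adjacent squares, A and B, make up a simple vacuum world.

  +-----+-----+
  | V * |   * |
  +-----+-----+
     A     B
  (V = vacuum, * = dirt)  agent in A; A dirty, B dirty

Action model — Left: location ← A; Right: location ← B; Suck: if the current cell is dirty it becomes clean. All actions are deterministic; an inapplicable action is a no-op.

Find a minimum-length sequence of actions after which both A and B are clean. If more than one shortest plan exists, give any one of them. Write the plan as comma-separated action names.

1. Suck → (A; A:clean, B:dirty)
2. Right → (B; A:clean, B:dirty)
3. Suck → (B; A:clean, B:clean)
min 3: Suck A + move + Suck B

Suck, Right, Suck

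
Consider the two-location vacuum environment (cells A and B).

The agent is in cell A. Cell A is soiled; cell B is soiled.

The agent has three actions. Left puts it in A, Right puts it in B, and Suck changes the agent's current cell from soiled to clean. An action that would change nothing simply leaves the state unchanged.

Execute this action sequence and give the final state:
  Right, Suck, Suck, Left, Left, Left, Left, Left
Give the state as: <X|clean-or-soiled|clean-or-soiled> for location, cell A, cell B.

1) do Right; now <B|soiled|soiled>
2) do Suck; now <B|soiled|clean>
3) do Suck; now <B|soiled|clean>
4) do Left; now <A|soiled|clean>
5) do Left; now <A|soiled|clean>
6) do Left; now <A|soiled|clean>
7) do Left; now <A|soiled|clean>
8) do Left; now <A|soiled|clean>

<A|soiled|clean>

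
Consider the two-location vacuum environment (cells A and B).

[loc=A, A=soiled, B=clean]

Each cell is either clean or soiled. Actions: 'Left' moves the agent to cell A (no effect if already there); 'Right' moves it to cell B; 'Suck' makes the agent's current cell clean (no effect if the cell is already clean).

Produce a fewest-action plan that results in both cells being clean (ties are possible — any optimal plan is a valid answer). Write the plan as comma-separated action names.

Suck

Suck (#1): in A — A clean, B clean
min 1: A is soiled, one Suck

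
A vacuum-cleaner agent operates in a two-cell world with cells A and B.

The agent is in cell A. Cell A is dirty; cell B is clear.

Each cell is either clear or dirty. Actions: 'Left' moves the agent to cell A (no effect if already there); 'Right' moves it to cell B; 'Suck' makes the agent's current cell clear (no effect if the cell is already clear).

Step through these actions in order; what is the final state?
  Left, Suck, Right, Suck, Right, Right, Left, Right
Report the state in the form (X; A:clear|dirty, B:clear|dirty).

(B; A:clear, B:clear)

Left (#1): (A; A:dirty, B:clear)
Suck (#2): (A; A:clear, B:clear)
Right (#3): (B; A:clear, B:clear)
Suck (#4): (B; A:clear, B:clear)
Right (#5): (B; A:clear, B:clear)
Right (#6): (B; A:clear, B:clear)
Left (#7): (A; A:clear, B:clear)
Right (#8): (B; A:clear, B:clear)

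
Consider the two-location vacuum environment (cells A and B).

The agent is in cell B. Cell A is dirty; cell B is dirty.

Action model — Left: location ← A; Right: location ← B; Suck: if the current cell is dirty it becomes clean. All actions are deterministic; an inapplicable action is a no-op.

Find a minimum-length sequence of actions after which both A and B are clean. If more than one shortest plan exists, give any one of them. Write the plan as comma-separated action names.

1) do Suck; now loc=B A=dirty B=clean
2) do Left; now loc=A A=dirty B=clean
3) do Suck; now loc=A A=clean B=clean
min 3: Suck B + move + Suck A

Suck, Left, Suck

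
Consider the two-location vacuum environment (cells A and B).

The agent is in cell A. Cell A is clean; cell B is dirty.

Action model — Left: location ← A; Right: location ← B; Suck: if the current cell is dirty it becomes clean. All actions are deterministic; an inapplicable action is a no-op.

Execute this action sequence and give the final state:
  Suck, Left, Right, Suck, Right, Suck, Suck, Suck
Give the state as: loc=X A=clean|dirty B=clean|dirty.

step 1/8 (Suck): loc=A A=clean B=dirty
step 2/8 (Left): loc=A A=clean B=dirty
step 3/8 (Right): loc=B A=clean B=dirty
step 4/8 (Suck): loc=B A=clean B=clean
step 5/8 (Right): loc=B A=clean B=clean
step 6/8 (Suck): loc=B A=clean B=clean
step 7/8 (Suck): loc=B A=clean B=clean
step 8/8 (Suck): loc=B A=clean B=clean

loc=B A=clean B=clean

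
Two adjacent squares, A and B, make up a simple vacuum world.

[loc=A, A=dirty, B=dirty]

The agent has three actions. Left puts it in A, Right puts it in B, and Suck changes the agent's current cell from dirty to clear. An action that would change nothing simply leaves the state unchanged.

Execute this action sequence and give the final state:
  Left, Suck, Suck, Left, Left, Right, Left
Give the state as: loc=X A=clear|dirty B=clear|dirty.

1) do Left; now loc=A A=dirty B=dirty
2) do Suck; now loc=A A=clear B=dirty
3) do Suck; now loc=A A=clear B=dirty
4) do Left; now loc=A A=clear B=dirty
5) do Left; now loc=A A=clear B=dirty
6) do Right; now loc=B A=clear B=dirty
7) do Left; now loc=A A=clear B=dirty

loc=A A=clear B=dirty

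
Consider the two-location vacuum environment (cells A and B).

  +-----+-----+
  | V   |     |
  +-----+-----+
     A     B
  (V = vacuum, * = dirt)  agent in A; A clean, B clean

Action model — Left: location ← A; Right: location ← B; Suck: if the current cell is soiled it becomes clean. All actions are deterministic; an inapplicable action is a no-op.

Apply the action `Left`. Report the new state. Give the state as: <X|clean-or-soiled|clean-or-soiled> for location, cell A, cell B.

start: <A|clean|clean>
step 1/1 (Left): <A|clean|clean>

<A|clean|clean>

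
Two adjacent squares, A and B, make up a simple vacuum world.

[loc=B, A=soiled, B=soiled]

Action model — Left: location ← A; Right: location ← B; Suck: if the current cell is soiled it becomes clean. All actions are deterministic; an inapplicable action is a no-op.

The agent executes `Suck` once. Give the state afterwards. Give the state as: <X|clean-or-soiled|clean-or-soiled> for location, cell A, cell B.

<B|soiled|clean>

start: <B|soiled|soiled>
Suck (#1): <B|soiled|clean>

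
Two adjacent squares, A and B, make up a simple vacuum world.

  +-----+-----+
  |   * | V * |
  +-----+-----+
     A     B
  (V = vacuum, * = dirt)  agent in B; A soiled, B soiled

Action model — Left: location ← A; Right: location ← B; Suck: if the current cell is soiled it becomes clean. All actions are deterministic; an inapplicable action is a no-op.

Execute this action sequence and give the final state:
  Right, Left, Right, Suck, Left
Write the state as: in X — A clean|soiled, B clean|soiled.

[1] after Right: in B — A soiled, B soiled
[2] after Left: in A — A soiled, B soiled
[3] after Right: in B — A soiled, B soiled
[4] after Suck: in B — A soiled, B clean
[5] after Left: in A — A soiled, B clean

in A — A soiled, B clean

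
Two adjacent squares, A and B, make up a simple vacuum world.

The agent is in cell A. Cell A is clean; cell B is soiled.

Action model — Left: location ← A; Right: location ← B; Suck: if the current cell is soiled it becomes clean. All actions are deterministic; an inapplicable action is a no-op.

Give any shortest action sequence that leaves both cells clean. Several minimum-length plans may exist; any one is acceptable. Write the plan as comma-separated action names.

[1] after Right: loc=B A=clean B=soiled
[2] after Suck: loc=B A=clean B=clean
min 2: go B then Suck

Right, Suck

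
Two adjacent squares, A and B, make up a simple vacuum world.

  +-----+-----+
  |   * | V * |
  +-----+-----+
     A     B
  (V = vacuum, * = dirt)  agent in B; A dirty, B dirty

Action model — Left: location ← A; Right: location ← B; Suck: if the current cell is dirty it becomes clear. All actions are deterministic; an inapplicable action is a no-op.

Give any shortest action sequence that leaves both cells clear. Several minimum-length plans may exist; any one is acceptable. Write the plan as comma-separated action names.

Suck, Left, Suck

t=1 Suck ⇒ in B — A dirty, B clear
t=2 Left ⇒ in A — A dirty, B clear
t=3 Suck ⇒ in A — A clear, B clear
min 3: Suck B + move + Suck A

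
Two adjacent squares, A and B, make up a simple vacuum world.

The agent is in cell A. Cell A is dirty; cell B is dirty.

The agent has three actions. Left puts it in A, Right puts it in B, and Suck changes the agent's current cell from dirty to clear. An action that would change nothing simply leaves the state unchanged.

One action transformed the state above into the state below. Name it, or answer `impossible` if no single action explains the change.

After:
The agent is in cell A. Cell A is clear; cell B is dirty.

try  Left: in A — A dirty, B dirty
try Right: in B — A dirty, B dirty
try  Suck: in A — A clear, B dirty  ← match

Suck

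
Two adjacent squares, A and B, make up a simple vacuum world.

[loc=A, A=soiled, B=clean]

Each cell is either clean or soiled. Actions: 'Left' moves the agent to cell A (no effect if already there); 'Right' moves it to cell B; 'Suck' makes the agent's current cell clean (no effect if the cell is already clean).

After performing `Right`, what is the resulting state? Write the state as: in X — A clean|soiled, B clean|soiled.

start: in A — A soiled, B clean
1. Right → in B — A soiled, B clean

in B — A soiled, B clean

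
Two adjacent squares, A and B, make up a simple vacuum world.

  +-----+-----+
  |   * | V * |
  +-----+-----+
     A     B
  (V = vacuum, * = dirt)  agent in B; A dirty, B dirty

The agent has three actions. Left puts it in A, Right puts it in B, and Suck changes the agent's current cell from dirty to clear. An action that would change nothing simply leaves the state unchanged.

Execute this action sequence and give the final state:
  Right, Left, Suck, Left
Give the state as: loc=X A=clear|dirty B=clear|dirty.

loc=A A=clear B=dirty

1) do Right; now loc=B A=dirty B=dirty
2) do Left; now loc=A A=dirty B=dirty
3) do Suck; now loc=A A=clear B=dirty
4) do Left; now loc=A A=clear B=dirty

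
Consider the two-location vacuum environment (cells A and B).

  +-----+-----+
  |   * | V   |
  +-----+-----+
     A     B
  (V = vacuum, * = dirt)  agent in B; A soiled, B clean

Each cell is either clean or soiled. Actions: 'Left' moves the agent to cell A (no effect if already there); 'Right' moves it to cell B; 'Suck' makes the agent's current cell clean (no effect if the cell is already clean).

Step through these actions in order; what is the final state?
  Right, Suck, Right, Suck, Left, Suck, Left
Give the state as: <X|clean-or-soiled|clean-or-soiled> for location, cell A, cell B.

1) do Right; now <B|soiled|clean>
2) do Suck; now <B|soiled|clean>
3) do Right; now <B|soiled|clean>
4) do Suck; now <B|soiled|clean>
5) do Left; now <A|soiled|clean>
6) do Suck; now <A|clean|clean>
7) do Left; now <A|clean|clean>

<A|clean|clean>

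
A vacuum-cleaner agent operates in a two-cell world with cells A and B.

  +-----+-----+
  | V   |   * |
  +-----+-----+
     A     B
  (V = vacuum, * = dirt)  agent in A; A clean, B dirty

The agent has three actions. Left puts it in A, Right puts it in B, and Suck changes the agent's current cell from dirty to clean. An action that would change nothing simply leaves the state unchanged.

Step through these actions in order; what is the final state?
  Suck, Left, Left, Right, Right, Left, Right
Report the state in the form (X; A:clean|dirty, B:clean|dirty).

t=1 Suck ⇒ (A; A:clean, B:dirty)
t=2 Left ⇒ (A; A:clean, B:dirty)
t=3 Left ⇒ (A; A:clean, B:dirty)
t=4 Right ⇒ (B; A:clean, B:dirty)
t=5 Right ⇒ (B; A:clean, B:dirty)
t=6 Left ⇒ (A; A:clean, B:dirty)
t=7 Right ⇒ (B; A:clean, B:dirty)

(B; A:clean, B:dirty)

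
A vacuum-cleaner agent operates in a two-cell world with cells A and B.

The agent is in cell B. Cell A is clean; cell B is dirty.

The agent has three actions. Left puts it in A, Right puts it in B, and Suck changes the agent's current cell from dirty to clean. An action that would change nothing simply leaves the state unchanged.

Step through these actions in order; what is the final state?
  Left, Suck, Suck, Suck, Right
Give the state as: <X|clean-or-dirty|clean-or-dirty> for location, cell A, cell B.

t=1 Left ⇒ <A|clean|dirty>
t=2 Suck ⇒ <A|clean|dirty>
t=3 Suck ⇒ <A|clean|dirty>
t=4 Suck ⇒ <A|clean|dirty>
t=5 Right ⇒ <B|clean|dirty>

<B|clean|dirty>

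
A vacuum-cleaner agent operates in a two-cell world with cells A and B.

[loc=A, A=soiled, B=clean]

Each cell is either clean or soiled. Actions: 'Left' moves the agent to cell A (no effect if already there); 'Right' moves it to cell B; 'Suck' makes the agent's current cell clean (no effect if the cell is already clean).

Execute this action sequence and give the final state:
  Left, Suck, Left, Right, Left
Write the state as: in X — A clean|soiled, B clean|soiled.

in A — A clean, B clean

step 1/5 (Left): in A — A soiled, B clean
step 2/5 (Suck): in A — A clean, B clean
step 3/5 (Left): in A — A clean, B clean
step 4/5 (Right): in B — A clean, B clean
step 5/5 (Left): in A — A clean, B clean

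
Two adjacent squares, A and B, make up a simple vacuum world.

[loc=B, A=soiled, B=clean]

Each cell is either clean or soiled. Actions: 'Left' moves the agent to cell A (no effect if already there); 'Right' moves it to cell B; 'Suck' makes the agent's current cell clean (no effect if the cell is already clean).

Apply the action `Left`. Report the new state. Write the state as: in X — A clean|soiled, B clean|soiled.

start: in B — A soiled, B clean
Left (#1): in A — A soiled, B clean

in A — A soiled, B clean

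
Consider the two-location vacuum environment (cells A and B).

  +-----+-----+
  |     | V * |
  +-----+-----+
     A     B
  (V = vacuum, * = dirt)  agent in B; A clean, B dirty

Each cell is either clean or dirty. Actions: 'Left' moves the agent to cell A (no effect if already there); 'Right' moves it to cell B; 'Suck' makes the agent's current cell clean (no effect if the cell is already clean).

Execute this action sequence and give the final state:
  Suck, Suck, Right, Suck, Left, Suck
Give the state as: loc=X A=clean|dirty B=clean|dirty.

step 1/6 (Suck): loc=B A=clean B=clean
step 2/6 (Suck): loc=B A=clean B=clean
step 3/6 (Right): loc=B A=clean B=clean
step 4/6 (Suck): loc=B A=clean B=clean
step 5/6 (Left): loc=A A=clean B=clean
step 6/6 (Suck): loc=A A=clean B=clean

loc=A A=clean B=clean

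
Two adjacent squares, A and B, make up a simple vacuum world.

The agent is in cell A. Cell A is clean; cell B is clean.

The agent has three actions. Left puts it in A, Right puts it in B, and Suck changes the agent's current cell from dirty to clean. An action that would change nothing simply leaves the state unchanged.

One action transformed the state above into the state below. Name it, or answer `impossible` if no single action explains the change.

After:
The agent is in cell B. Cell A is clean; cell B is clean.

Right

try  Left: in A — A clean, B clean
try Right: in B — A clean, B clean  ← match
try  Suck: in A — A clean, B clean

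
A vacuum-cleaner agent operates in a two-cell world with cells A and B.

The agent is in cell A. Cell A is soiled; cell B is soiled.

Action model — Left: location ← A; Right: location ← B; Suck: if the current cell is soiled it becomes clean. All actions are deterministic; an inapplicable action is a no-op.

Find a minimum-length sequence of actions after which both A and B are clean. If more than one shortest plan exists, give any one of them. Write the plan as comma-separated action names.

t=1 Suck ⇒ loc=A A=clean B=soiled
t=2 Right ⇒ loc=B A=clean B=soiled
t=3 Suck ⇒ loc=B A=clean B=clean
min 3: Suck A + move + Suck B

Suck, Right, Suck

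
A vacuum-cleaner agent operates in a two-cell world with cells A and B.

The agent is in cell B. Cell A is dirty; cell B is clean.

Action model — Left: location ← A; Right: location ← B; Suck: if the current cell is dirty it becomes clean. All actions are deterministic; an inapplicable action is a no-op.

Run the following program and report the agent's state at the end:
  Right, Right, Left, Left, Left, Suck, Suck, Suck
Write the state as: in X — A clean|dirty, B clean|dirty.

1. Right → in B — A dirty, B clean
2. Right → in B — A dirty, B clean
3. Left → in A — A dirty, B clean
4. Left → in A — A dirty, B clean
5. Left → in A — A dirty, B clean
6. Suck → in A — A clean, B clean
7. Suck → in A — A clean, B clean
8. Suck → in A — A clean, B clean

in A — A clean, B clean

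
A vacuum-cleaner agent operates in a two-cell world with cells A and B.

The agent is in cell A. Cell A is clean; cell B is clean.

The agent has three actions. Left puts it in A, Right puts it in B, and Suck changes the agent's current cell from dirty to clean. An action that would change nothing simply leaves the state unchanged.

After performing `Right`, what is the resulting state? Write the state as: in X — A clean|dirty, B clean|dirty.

start: in A — A clean, B clean
1. Right → in B — A clean, B clean

in B — A clean, B clean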